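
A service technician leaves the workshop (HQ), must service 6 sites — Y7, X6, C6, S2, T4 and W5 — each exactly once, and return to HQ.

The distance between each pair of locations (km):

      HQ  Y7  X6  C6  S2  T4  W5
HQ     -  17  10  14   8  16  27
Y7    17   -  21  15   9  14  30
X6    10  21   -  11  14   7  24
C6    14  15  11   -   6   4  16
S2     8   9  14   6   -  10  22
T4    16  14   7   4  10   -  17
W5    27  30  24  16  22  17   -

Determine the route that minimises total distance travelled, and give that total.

HQ-Y7-X6-C6-S2-T4-W5-HQ: 17+21+11+6+10+17+27 = 109
HQ-Y7-X6-C6-S2-W5-T4-HQ: 17+21+11+6+22+17+16 = 110
HQ-Y7-X6-C6-T4-S2-W5-HQ: 17+21+11+4+10+22+27 = 112
HQ-Y7-X6-C6-T4-W5-S2-HQ: 17+21+11+4+17+22+8 = 100
HQ-Y7-X6-C6-W5-S2-T4-HQ: 17+21+11+16+22+10+16 = 113
HQ-Y7-X6-C6-W5-T4-S2-HQ: 17+21+11+16+17+10+8 = 100
HQ-Y7-X6-S2-C6-T4-W5-HQ: 17+21+14+6+4+17+27 = 106
HQ-Y7-X6-S2-C6-W5-T4-HQ: 17+21+14+6+16+17+16 = 107
… (352 more)
HQ-Y7-S2-C6-W5-T4-X6-HQ: 17+9+6+16+17+7+10 = 82  ← best
The minimum is 82.
One optimal route: HQ → Y7 → S2 → C6 → W5 → T4 → X6 → HQ (or its reverse).

Minimum total distance: 82 km.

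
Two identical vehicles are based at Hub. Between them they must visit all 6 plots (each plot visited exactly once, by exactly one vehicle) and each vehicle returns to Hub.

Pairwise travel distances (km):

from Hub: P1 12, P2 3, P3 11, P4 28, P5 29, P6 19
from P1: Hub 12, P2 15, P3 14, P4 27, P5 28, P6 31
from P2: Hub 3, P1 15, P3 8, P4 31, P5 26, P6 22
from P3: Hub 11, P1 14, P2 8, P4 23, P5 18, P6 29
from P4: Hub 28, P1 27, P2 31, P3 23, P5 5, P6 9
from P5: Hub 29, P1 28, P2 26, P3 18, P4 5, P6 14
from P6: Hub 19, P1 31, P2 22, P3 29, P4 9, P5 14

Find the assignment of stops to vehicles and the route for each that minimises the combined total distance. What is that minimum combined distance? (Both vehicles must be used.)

Minimum combined distance: 83 km.

Check every non-empty split of the stops between the two vehicles; for each half take its own optimal tour:
  {P1} + {P2, P3, P4, P5, P6}: 24 + 62 = 86
  {P2} + {P1, P3, P4, P5, P6}: 6 + 77 = 83
  {P1, P2} + {P3, P4, P5, P6}: 30 + 62 = 92
  {P3} + {P1, P2, P4, P5, P6}: 22 + 79 = 101
  {P1, P3} + {P2, P4, P5, P6}: 37 + 62 = 99
  {P2, P3} + {P1, P4, P5, P6}: 22 + 73 = 95
  … (31 splits in total)
Best: vehicle 1 Hub → P2 → Hub = 6; vehicle 2 Hub → P1 → P3 → P5 → P4 → P6 → Hub = 77; combined 83.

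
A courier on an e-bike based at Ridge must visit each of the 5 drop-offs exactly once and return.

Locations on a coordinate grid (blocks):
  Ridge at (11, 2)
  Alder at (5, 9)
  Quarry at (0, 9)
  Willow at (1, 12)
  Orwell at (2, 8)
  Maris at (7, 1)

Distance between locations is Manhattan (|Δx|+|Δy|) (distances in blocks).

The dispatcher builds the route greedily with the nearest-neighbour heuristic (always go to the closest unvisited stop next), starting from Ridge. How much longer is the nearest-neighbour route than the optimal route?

From Ridge: Maris=5, Alder=13, Orwell=15, Quarry=18, Willow=20 → choose Maris (5).
From Maris: Alder=10, Orwell=12, Quarry=15, Willow=17 → choose Alder (10).
From Alder: Orwell=4, Quarry=5, Willow=7 → choose Orwell (4).
From Orwell: Quarry=3, Willow=5 → choose Quarry (3).
From Quarry: Willow=4 → choose Willow (4).
NN route Ridge → Maris → Alder → Orwell → Quarry → Willow → Ridge costs 46.
Optimal: Ridge → Alder → Quarry → Willow → Orwell → Maris → Ridge costs 44 (by enumerating all 60 distinct tours).
Excess = 46 − 44 = 2.

2 blocks longer than the optimal tour.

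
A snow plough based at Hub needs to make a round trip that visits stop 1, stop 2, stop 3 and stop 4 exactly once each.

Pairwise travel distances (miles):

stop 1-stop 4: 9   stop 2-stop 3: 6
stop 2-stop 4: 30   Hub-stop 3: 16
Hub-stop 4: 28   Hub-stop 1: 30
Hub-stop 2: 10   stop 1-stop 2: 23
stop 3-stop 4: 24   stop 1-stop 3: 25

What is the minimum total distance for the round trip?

Minimum total distance: 78 miles.

There are 12 distinct closed tours to check (reversals are equivalent).
Hub→stop 1→stop 2→stop 3→stop 4→Hub: 30+23+6+24+28 = 111
Hub→stop 1→stop 2→stop 4→stop 3→Hub: 30+23+30+24+16 = 123
Hub→stop 1→stop 3→stop 2→stop 4→Hub: 30+25+6+30+28 = 119
Hub→stop 1→stop 3→stop 4→stop 2→Hub: 30+25+24+30+10 = 119
Hub→stop 1→stop 4→stop 2→stop 3→Hub: 30+9+30+6+16 = 91
Hub→stop 1→stop 4→stop 3→stop 2→Hub: 30+9+24+6+10 = 79
Hub→stop 2→stop 1→stop 3→stop 4→Hub: 10+23+25+24+28 = 110
Hub→stop 2→stop 1→stop 4→stop 3→Hub: 10+23+9+24+16 = 82
Hub→stop 2→stop 3→stop 1→stop 4→Hub: 10+6+25+9+28 = 78
Hub→stop 2→stop 4→stop 1→stop 3→Hub: 10+30+9+25+16 = 90
Hub→stop 3→stop 1→stop 2→stop 4→Hub: 16+25+23+30+28 = 122
Hub→stop 3→stop 2→stop 1→stop 4→Hub: 16+6+23+9+28 = 82
The minimum is 78.
One optimal route: Hub → stop 2 → stop 3 → stop 1 → stop 4 → Hub (or its reverse).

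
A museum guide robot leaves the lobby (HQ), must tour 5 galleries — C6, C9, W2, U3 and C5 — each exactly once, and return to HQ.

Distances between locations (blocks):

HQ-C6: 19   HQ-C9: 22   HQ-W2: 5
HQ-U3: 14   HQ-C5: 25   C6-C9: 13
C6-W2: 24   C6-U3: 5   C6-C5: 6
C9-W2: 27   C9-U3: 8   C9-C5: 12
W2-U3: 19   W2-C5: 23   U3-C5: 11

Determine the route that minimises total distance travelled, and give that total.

Shortest round trip = 69 blocks.

With 5 stops there are 5!/2 = 60 distinct round trips (a route and its reverse cost the same).
HQ → C6 → C9 → W2 → U3 → C5 → HQ: 19+13+27+19+11+25 = 114
HQ → C6 → C9 → W2 → C5 → U3 → HQ: 19+13+27+23+11+14 = 107
HQ → C6 → C9 → U3 → W2 → C5 → HQ: 19+13+8+19+23+25 = 107
HQ → C6 → C9 → U3 → C5 → W2 → HQ: 19+13+8+11+23+5 = 79
HQ → C6 → C9 → C5 → W2 → U3 → HQ: 19+13+12+23+19+14 = 100
HQ → C6 → C9 → C5 → U3 → W2 → HQ: 19+13+12+11+19+5 = 79
HQ → C6 → W2 → C9 → U3 → C5 → HQ: 19+24+27+8+11+25 = 114
HQ → C6 → W2 → C9 → C5 → U3 → HQ: 19+24+27+12+11+14 = 107
HQ → C6 → W2 → U3 → C9 → C5 → HQ: 19+24+19+8+12+25 = 107
HQ → C6 → W2 → U3 → C5 → C9 → HQ: 19+24+19+11+12+22 = 107
HQ → C6 → W2 → C5 → C9 → U3 → HQ: 19+24+23+12+8+14 = 100
HQ → C6 → W2 → C5 → U3 → C9 → HQ: 19+24+23+11+8+22 = 107
HQ → C6 → U3 → C9 → W2 → C5 → HQ: 19+5+8+27+23+25 = 107
HQ → C6 → U3 → C9 → C5 → W2 → HQ: 19+5+8+12+23+5 = 72
… (46 more)
HQ → C6 → C5 → C9 → U3 → W2 → HQ: 19+6+12+8+19+5 = 69  ← best
The minimum is 69.
One optimal route: HQ → C6 → C5 → C9 → U3 → W2 → HQ (or its reverse).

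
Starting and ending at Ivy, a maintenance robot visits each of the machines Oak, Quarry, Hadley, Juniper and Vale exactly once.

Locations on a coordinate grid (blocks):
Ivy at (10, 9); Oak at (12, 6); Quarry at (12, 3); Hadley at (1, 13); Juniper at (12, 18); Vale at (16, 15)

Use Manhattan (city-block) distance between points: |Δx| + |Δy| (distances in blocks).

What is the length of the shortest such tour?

Ivy→Oak→Quarry→Hadley→Juniper→Vale→Ivy: 5+3+21+16+7+12 = 64
Ivy→Oak→Quarry→Hadley→Vale→Juniper→Ivy: 5+3+21+17+7+11 = 64
Ivy→Oak→Quarry→Juniper→Hadley→Vale→Ivy: 5+3+15+16+17+12 = 68
Ivy→Oak→Quarry→Juniper→Vale→Hadley→Ivy: 5+3+15+7+17+13 = 60
Ivy→Oak→Quarry→Vale→Hadley→Juniper→Ivy: 5+3+16+17+16+11 = 68
Ivy→Oak→Quarry→Vale→Juniper→Hadley→Ivy: 5+3+16+7+16+13 = 60
Ivy→Oak→Hadley→Quarry→Juniper→Vale→Ivy: 5+18+21+15+7+12 = 78
Ivy→Oak→Hadley→Quarry→Vale→Juniper→Ivy: 5+18+21+16+7+11 = 78
Ivy→Oak→Hadley→Juniper→Quarry→Vale→Ivy: 5+18+16+15+16+12 = 82
Ivy→Oak→Hadley→Juniper→Vale→Quarry→Ivy: 5+18+16+7+16+8 = 70
Ivy→Oak→Hadley→Vale→Quarry→Juniper→Ivy: 5+18+17+16+15+11 = 82
Ivy→Oak→Hadley→Vale→Juniper→Quarry→Ivy: 5+18+17+7+15+8 = 70
Ivy→Oak→Juniper→Quarry→Hadley→Vale→Ivy: 5+12+15+21+17+12 = 82
Ivy→Oak→Juniper→Quarry→Vale→Hadley→Ivy: 5+12+15+16+17+13 = 78
… (46 more)
The minimum is 60.
One optimal route: Ivy → Oak → Quarry → Juniper → Vale → Hadley → Ivy (or its reverse).

Shortest round trip = 60 blocks.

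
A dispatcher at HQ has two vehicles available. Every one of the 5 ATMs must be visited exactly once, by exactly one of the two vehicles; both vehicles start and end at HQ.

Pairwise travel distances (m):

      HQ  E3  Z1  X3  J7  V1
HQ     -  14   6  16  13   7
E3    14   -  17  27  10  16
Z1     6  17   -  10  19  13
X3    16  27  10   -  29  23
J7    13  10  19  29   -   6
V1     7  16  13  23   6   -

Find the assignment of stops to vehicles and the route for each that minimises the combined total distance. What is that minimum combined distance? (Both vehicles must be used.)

69 m — the smallest possible combined total.

Check every non-empty split of the stops between the two vehicles; for each half take its own optimal tour:
  {E3} + {Z1, X3, J7, V1}: 28 + 58 = 86
  {Z1} + {E3, X3, J7, V1}: 12 + 66 = 78
  {E3, Z1} + {X3, J7, V1}: 37 + 58 = 95
  {X3} + {E3, Z1, J7, V1}: 32 + 46 = 78
  {E3, X3} + {Z1, J7, V1}: 57 + 38 = 95
  {Z1, X3} + {E3, J7, V1}: 32 + 37 = 69
  … (15 splits in total)
Best: vehicle 1 HQ → Z1 → X3 → HQ = 32; vehicle 2 HQ → E3 → J7 → V1 → HQ = 37; combined 69.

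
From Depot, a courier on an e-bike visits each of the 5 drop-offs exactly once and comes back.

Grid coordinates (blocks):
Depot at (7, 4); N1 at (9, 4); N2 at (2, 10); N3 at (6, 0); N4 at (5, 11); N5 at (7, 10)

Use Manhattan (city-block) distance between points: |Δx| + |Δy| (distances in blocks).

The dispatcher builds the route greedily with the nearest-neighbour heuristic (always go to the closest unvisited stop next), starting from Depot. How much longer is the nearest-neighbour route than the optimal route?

2 blocks longer than the optimal tour.

From Depot: N1=2, N3=5, N5=6, N4=9, N2=11 → choose N1 (2).
From N1: N3=7, N5=8, N4=11, N2=13 → choose N3 (7).
From N3: N5=11, N4=12, N2=14 → choose N5 (11).
From N5: N4=3, N2=5 → choose N4 (3).
From N4: N2=4 → choose N2 (4).
NN route Depot → N1 → N3 → N5 → N4 → N2 → Depot costs 38.
Optimal: Depot → N1 → N3 → N2 → N4 → N5 → Depot costs 36 (by enumerating all 60 distinct tours).
Excess = 38 − 36 = 2.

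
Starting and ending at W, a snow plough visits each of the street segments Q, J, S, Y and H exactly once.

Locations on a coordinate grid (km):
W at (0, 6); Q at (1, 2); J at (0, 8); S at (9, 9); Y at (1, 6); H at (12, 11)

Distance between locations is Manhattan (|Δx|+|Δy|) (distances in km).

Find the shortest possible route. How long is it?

Shortest round trip = 42 km.

There are 60 distinct closed tours to check (reversals are equivalent).
W-Q-J-S-Y-H-W: 5+7+10+11+16+17 = 66
W-Q-J-S-H-Y-W: 5+7+10+5+16+1 = 44
W-Q-J-Y-S-H-W: 5+7+3+11+5+17 = 48
W-Q-J-Y-H-S-W: 5+7+3+16+5+12 = 48
W-Q-J-H-S-Y-W: 5+7+15+5+11+1 = 44
W-Q-J-H-Y-S-W: 5+7+15+16+11+12 = 66
W-Q-S-J-Y-H-W: 5+15+10+3+16+17 = 66
W-Q-S-J-H-Y-W: 5+15+10+15+16+1 = 62
W-Q-S-Y-J-H-W: 5+15+11+3+15+17 = 66
W-Q-S-Y-H-J-W: 5+15+11+16+15+2 = 64
W-Q-S-H-J-Y-W: 5+15+5+15+3+1 = 44
W-Q-S-H-Y-J-W: 5+15+5+16+3+2 = 46
W-Q-Y-J-S-H-W: 5+4+3+10+5+17 = 44
W-Q-Y-J-H-S-W: 5+4+3+15+5+12 = 44
… (46 more)
W-Q-Y-S-H-J-W: 5+4+11+5+15+2 = 42  ← best
The minimum is 42.
One optimal route: W → Q → Y → S → H → J → W (or its reverse).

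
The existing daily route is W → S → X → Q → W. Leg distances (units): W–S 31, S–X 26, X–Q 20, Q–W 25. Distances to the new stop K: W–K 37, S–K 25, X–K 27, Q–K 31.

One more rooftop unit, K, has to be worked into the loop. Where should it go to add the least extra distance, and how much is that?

Adding 26 by placing K on the S–X leg.

Insertion cost between consecutive stops i–j is d(i,K) + d(K,j) − d(i,j):
  between W and S: 37 + 25 − 31 = 31
  between S and X: 25 + 27 − 26 = 26
  between X and Q: 27 + 31 − 20 = 38
  between Q and W: 31 + 37 − 25 = 43
Cheapest insertion is between S and X, adding 26.
New total = 102 + 26 = 128.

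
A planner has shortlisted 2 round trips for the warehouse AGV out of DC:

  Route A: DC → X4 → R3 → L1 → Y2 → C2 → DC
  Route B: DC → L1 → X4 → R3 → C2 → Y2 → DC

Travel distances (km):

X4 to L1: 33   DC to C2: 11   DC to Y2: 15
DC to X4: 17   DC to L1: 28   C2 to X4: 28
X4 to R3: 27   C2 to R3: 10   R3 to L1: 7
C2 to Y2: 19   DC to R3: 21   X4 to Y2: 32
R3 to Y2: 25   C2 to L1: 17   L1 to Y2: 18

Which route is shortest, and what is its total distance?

99 km — Route A is the shortest.

Route A: 17 + 27 + 7 + 18 + 19 + 11 = 99
Route B: 28 + 33 + 27 + 10 + 19 + 15 = 132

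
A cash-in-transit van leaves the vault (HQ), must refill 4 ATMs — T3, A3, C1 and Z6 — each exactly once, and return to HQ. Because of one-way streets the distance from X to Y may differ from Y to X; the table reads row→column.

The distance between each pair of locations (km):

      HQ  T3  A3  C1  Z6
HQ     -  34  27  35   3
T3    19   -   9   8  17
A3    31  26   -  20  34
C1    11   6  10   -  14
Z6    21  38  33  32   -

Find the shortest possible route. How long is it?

HQ → T3 → A3 → C1 → Z6 → HQ: 34+9+20+14+21 = 98
HQ → T3 → A3 → Z6 → C1 → HQ: 34+9+34+32+11 = 120
HQ → T3 → C1 → A3 → Z6 → HQ: 34+8+10+34+21 = 107
HQ → T3 → C1 → Z6 → A3 → HQ: 34+8+14+33+31 = 120
HQ → T3 → Z6 → A3 → C1 → HQ: 34+17+33+20+11 = 115
HQ → T3 → Z6 → C1 → A3 → HQ: 34+17+32+10+31 = 124
HQ → A3 → T3 → C1 → Z6 → HQ: 27+26+8+14+21 = 96
HQ → A3 → T3 → Z6 → C1 → HQ: 27+26+17+32+11 = 113
HQ → A3 → C1 → T3 → Z6 → HQ: 27+20+6+17+21 = 91
HQ → A3 → C1 → Z6 → T3 → HQ: 27+20+14+38+19 = 118
HQ → A3 → Z6 → T3 → C1 → HQ: 27+34+38+8+11 = 118
HQ → A3 → Z6 → C1 → T3 → HQ: 27+34+32+6+19 = 118
HQ → C1 → T3 → A3 → Z6 → HQ: 35+6+9+34+21 = 105
HQ → C1 → T3 → Z6 → A3 → HQ: 35+6+17+33+31 = 122
… (10 more)
HQ → Z6 → T3 → A3 → C1 → HQ: 3+38+9+20+11 = 81  ← best
The minimum is 81.
One optimal route: HQ → Z6 → T3 → A3 → C1 → HQ.

Minimum total distance: 81 km.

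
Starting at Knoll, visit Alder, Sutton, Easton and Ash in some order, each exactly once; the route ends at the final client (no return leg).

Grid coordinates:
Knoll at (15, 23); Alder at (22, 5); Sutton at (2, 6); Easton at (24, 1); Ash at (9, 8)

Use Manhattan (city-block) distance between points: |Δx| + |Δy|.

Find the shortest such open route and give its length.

There are 4! = 24 possible orderings.
Knoll→Alder→Sutton→Easton→Ash: 25+21+27+22 = 95
Knoll→Alder→Sutton→Ash→Easton: 25+21+9+22 = 77
Knoll→Alder→Easton→Sutton→Ash: 25+6+27+9 = 67
Knoll→Alder→Easton→Ash→Sutton: 25+6+22+9 = 62
Knoll→Alder→Ash→Sutton→Easton: 25+16+9+27 = 77
Knoll→Alder→Ash→Easton→Sutton: 25+16+22+27 = 90
Knoll→Sutton→Alder→Easton→Ash: 30+21+6+22 = 79
Knoll→Sutton→Alder→Ash→Easton: 30+21+16+22 = 89
Knoll→Sutton→Easton→Alder→Ash: 30+27+6+16 = 79
Knoll→Sutton→Easton→Ash→Alder: 30+27+22+16 = 95
Knoll→Sutton→Ash→Alder→Easton: 30+9+16+6 = 61
Knoll→Sutton→Ash→Easton→Alder: 30+9+22+6 = 67
Knoll→Easton→Alder→Sutton→Ash: 31+6+21+9 = 67
Knoll→Easton→Alder→Ash→Sutton: 31+6+16+9 = 62
… (10 more)
Knoll→Ash→Sutton→Alder→Easton: 21+9+21+6 = 57  ← best
The minimum is 57.
One shortest path: Knoll → Ash → Sutton → Alder → Easton.

57 — the minimum one-way total.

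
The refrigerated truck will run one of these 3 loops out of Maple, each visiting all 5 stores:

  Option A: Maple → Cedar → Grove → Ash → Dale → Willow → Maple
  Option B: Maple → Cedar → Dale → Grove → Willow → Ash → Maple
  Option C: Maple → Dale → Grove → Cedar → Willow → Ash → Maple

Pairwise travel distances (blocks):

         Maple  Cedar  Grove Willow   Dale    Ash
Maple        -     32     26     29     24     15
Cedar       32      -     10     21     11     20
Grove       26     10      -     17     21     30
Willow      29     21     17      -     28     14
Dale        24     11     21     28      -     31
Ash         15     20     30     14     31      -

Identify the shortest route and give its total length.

Option A: 32 + 10 + 30 + 31 + 28 + 29 = 160
Option B: 32 + 11 + 21 + 17 + 14 + 15 = 110
Option C: 24 + 21 + 10 + 21 + 14 + 15 = 105

Shortest is Option C, total 105 blocks.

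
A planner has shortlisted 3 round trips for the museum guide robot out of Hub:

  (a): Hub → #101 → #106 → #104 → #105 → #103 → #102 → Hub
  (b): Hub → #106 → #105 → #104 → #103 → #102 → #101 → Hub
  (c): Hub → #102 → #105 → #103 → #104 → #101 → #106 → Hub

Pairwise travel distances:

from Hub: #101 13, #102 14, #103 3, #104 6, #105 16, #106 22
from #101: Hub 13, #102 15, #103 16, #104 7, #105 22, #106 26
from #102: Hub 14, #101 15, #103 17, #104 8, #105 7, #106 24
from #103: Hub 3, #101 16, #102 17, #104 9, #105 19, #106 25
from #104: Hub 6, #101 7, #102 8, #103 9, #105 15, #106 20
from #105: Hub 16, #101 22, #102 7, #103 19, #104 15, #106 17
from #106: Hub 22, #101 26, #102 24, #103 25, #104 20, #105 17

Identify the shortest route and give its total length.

(a): 13 + 26 + 20 + 15 + 19 + 17 + 14 = 124
(b): 22 + 17 + 15 + 9 + 17 + 15 + 13 = 108
(c): 14 + 7 + 19 + 9 + 7 + 26 + 22 = 104

Shortest is (c), total 104.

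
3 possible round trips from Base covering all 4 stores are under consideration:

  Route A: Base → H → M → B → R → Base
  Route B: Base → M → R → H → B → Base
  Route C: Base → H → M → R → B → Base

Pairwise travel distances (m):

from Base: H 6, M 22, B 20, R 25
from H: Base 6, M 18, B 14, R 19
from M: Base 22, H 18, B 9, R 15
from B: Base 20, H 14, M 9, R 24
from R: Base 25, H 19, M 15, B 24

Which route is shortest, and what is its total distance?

Route A: 6 + 18 + 9 + 24 + 25 = 82
Route B: 22 + 15 + 19 + 14 + 20 = 90
Route C: 6 + 18 + 15 + 24 + 20 = 83

82 m — Route A is the shortest.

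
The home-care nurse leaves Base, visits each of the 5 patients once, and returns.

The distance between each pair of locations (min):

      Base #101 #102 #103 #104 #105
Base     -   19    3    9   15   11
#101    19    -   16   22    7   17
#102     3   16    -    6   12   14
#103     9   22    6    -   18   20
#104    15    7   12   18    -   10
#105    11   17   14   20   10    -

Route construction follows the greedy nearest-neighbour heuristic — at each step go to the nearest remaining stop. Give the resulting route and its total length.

Base → [#102:3 / #103:9 / #105:11 / #104:15 / #101:19] → #102 (3)
#102 → [#103:6 / #104:12 / #105:14 / #101:16] → #103 (6)
#103 → [#104:18 / #105:20 / #101:22] → #104 (18)
#104 → [#101:7 / #105:10] → #101 (7)
#101 → [#105:17] → #105 (17)
Return #105→Base: 11.
Total = 3 + 6 + 18 + 7 + 17 + 11 = 62.

Nearest-neighbour total = 62 min; route Base → #102 → #103 → #104 → #101 → #105 → Base.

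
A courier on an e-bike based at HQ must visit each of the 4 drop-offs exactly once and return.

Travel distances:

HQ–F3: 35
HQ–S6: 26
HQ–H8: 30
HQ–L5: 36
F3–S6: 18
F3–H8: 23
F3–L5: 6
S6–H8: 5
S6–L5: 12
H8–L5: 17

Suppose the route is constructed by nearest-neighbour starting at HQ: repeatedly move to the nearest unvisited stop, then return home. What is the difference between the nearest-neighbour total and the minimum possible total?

The nearest-neighbour route is 1 longer than optimal.

From HQ: S6=26, H8=30, F3=35, L5=36 → choose S6 (26).
From S6: H8=5, L5=12, F3=18 → choose H8 (5).
From H8: L5=17, F3=23 → choose L5 (17).
From L5: F3=6 → choose F3 (6).
NN route HQ → S6 → H8 → L5 → F3 → HQ costs 89.
Optimal: HQ → F3 → L5 → S6 → H8 → HQ costs 88 (by enumerating all 12 distinct tours).
Excess = 89 − 88 = 1.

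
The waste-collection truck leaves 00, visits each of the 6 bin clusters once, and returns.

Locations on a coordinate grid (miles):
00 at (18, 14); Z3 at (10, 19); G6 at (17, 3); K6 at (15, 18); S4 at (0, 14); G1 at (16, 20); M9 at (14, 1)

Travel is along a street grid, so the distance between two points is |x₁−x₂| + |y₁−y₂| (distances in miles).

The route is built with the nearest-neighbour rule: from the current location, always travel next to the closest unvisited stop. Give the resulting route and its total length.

00 → [K6:7 / G1:8 / G6:12 / Z3:13 / M9:17 / S4:18] → K6 (7)
K6 → [G1:3 / Z3:6 / G6:17 / M9:18 / S4:19] → G1 (3)
G1 → [Z3:7 / G6:18 / M9:21 / S4:22] → Z3 (7)
Z3 → [S4:15 / M9:22 / G6:23] → S4 (15)
S4 → [M9:27 / G6:28] → M9 (27)
M9 → [G6:5] → G6 (5)
Return G6→00: 12.
Total = 7 + 3 + 7 + 15 + 27 + 5 + 12 = 76.

Nearest-neighbour total = 76 miles; route 00 → K6 → G1 → Z3 → S4 → M9 → G6 → 00.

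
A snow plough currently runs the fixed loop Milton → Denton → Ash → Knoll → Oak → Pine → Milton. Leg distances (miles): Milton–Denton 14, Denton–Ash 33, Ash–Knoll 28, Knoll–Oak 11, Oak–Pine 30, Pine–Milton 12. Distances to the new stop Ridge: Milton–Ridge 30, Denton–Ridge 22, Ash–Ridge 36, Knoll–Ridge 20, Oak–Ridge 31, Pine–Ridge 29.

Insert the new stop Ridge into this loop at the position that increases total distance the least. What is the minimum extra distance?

Insertion cost between consecutive stops i–j is d(i,Ridge) + d(Ridge,j) − d(i,j):
  between Milton and Denton: 30 + 22 − 14 = 38
  between Denton and Ash: 22 + 36 − 33 = 25
  between Ash and Knoll: 36 + 20 − 28 = 28
  between Knoll and Oak: 20 + 31 − 11 = 40
  between Oak and Pine: 31 + 29 − 30 = 30
  between Pine and Milton: 29 + 30 − 12 = 47
Cheapest insertion is between Denton and Ash, adding 25.
New total = 128 + 25 = 153.

Minimum extra distance: 25 miles, inserting Ridge between Denton and Ash.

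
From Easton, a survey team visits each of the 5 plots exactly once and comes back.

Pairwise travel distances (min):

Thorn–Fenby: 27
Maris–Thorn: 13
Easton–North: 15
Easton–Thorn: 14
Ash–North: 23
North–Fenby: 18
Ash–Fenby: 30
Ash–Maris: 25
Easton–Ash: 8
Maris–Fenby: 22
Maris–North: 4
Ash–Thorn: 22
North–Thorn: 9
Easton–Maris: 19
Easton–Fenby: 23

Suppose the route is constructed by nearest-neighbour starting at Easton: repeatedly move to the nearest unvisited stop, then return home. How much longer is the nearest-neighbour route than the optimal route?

Easton: Ash=8, Thorn=14, North=15, Maris=19, Fenby=23 ⇒ Ash
Ash: Thorn=22, North=23, Maris=25, Fenby=30 ⇒ Thorn
Thorn: North=9, Maris=13, Fenby=27 ⇒ North
North: Maris=4, Fenby=18 ⇒ Maris
Maris: Fenby=22 ⇒ Fenby
NN route Easton → Ash → Thorn → North → Maris → Fenby → Easton costs 88.
Optimal: Easton → Ash → Fenby → Maris → North → Thorn → Easton costs 87 (by enumerating all 60 distinct tours).
Excess = 88 − 87 = 1.

The nearest-neighbour route is 1 min longer than optimal.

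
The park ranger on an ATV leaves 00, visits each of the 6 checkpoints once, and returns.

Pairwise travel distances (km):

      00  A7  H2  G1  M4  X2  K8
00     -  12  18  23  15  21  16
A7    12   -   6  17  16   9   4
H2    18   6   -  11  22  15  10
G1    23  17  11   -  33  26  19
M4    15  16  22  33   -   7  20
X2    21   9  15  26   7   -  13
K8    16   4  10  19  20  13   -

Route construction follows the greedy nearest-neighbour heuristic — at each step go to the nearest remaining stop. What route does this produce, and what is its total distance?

85 km along 00 → A7 → K8 → H2 → G1 → X2 → M4 → 00.

At 00 the remaining stops are A7 12, M4 15, K8 16, H2 18, X2 21, G1 23; go to A7.
At A7 the remaining stops are K8 4, H2 6, X2 9, M4 16, G1 17; go to K8.
At K8 the remaining stops are H2 10, X2 13, G1 19, M4 20; go to H2.
At H2 the remaining stops are G1 11, X2 15, M4 22; go to G1.
At G1 the remaining stops are X2 26, M4 33; go to X2.
At X2 the remaining stops are M4 7; go to M4.
Return M4→00: 15.
Total = 12 + 4 + 10 + 11 + 26 + 7 + 15 = 85.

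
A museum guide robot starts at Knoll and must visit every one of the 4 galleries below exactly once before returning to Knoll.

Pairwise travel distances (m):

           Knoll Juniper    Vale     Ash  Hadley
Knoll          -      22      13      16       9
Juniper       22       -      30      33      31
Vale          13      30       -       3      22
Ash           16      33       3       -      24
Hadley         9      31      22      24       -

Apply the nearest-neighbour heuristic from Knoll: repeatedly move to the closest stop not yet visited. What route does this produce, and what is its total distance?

From Knoll: distances to unvisited — Hadley=9, Vale=13, Ash=16, Juniper=22. Nearest is Hadley (9).
From Hadley: distances to unvisited — Vale=22, Ash=24, Juniper=31. Nearest is Vale (22).
From Vale: distances to unvisited — Ash=3, Juniper=30. Nearest is Ash (3).
From Ash: distances to unvisited — Juniper=33. Nearest is Juniper (33).
Return Juniper→Knoll: 22.
Total = 9 + 22 + 3 + 33 + 22 = 89.

Nearest-neighbour total = 89 m; route Knoll → Hadley → Vale → Ash → Juniper → Knoll.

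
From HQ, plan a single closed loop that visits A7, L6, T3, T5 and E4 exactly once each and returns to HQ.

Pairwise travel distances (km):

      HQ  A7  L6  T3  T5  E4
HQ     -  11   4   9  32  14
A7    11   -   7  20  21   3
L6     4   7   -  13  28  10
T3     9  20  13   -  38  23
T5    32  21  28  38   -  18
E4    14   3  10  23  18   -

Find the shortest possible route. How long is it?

Minimum total distance: 79 km.

HQ-A7-L6-T3-T5-E4-HQ: 11+7+13+38+18+14 = 101
HQ-A7-L6-T3-E4-T5-HQ: 11+7+13+23+18+32 = 104
HQ-A7-L6-T5-T3-E4-HQ: 11+7+28+38+23+14 = 121
HQ-A7-L6-T5-E4-T3-HQ: 11+7+28+18+23+9 = 96
HQ-A7-L6-E4-T3-T5-HQ: 11+7+10+23+38+32 = 121
HQ-A7-L6-E4-T5-T3-HQ: 11+7+10+18+38+9 = 93
HQ-A7-T3-L6-T5-E4-HQ: 11+20+13+28+18+14 = 104
HQ-A7-T3-L6-E4-T5-HQ: 11+20+13+10+18+32 = 104
HQ-A7-T3-T5-L6-E4-HQ: 11+20+38+28+10+14 = 121
HQ-A7-T3-T5-E4-L6-HQ: 11+20+38+18+10+4 = 101
HQ-A7-T3-E4-L6-T5-HQ: 11+20+23+10+28+32 = 124
HQ-A7-T3-E4-T5-L6-HQ: 11+20+23+18+28+4 = 104
HQ-A7-T5-L6-T3-E4-HQ: 11+21+28+13+23+14 = 110
HQ-A7-T5-L6-E4-T3-HQ: 11+21+28+10+23+9 = 102
… (46 more)
HQ-L6-A7-E4-T5-T3-HQ: 4+7+3+18+38+9 = 79  ← best
The minimum is 79.
One optimal route: HQ → L6 → A7 → E4 → T5 → T3 → HQ (or its reverse).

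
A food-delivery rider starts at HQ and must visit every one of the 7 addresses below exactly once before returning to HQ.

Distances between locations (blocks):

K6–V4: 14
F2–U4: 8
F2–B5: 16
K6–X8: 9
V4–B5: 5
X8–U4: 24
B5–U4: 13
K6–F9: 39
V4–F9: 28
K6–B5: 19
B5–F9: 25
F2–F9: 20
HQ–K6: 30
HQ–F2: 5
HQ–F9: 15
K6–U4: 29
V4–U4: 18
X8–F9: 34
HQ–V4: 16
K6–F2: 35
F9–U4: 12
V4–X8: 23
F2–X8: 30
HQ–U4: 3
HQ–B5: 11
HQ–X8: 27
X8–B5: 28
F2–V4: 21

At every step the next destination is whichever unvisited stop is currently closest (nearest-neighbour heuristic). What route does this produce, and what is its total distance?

At HQ the remaining stops are U4 3, F2 5, B5 11, F9 15, V4 16, X8 27, K6 30; go to U4.
At U4 the remaining stops are F2 8, F9 12, B5 13, V4 18, X8 24, K6 29; go to F2.
At F2 the remaining stops are B5 16, F9 20, V4 21, X8 30, K6 35; go to B5.
At B5 the remaining stops are V4 5, K6 19, F9 25, X8 28; go to V4.
At V4 the remaining stops are K6 14, X8 23, F9 28; go to K6.
At K6 the remaining stops are X8 9, F9 39; go to X8.
At X8 the remaining stops are F9 34; go to F9.
Return F9→HQ: 15.
Total = 3 + 8 + 16 + 5 + 14 + 9 + 34 + 15 = 104.

Total distance 104 blocks via the nearest-neighbour route HQ → U4 → F2 → B5 → V4 → K6 → X8 → F9 → HQ.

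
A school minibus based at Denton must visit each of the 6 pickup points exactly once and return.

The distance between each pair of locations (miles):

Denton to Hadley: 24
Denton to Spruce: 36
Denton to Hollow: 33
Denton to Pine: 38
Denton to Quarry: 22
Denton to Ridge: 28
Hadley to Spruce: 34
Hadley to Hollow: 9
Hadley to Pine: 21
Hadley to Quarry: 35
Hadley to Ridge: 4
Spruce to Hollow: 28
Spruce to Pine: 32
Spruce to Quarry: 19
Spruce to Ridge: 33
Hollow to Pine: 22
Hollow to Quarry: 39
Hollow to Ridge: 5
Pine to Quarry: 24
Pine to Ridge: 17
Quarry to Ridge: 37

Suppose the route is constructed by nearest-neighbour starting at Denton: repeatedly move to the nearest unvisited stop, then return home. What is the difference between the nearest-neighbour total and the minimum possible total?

Denton: Quarry=22, Hadley=24, Ridge=28, Hollow=33, Spruce=36, Pine=38 ⇒ Quarry
Quarry: Spruce=19, Pine=24, Hadley=35, Ridge=37, Hollow=39 ⇒ Spruce
Spruce: Hollow=28, Pine=32, Ridge=33, Hadley=34 ⇒ Hollow
Hollow: Ridge=5, Hadley=9, Pine=22 ⇒ Ridge
Ridge: Hadley=4, Pine=17 ⇒ Hadley
Hadley: Pine=21 ⇒ Pine
NN route Denton → Quarry → Spruce → Hollow → Ridge → Hadley → Pine → Denton costs 137.
Optimal: Denton → Hadley → Hollow → Ridge → Pine → Spruce → Quarry → Denton costs 128 (by enumerating all 360 distinct tours).
Excess = 137 − 128 = 9.

9 miles longer than the optimal tour.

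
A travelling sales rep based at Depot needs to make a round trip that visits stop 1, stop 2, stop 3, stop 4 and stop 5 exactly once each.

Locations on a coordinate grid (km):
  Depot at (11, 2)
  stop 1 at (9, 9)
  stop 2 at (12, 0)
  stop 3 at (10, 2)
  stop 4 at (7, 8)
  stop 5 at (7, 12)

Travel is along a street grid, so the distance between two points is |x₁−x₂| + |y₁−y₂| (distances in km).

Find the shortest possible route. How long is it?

Shortest round trip = 34 km.

Depot→stop 1→stop 2→stop 3→stop 4→stop 5→Depot: 9+12+4+9+4+14 = 52
Depot→stop 1→stop 2→stop 3→stop 5→stop 4→Depot: 9+12+4+13+4+10 = 52
Depot→stop 1→stop 2→stop 4→stop 3→stop 5→Depot: 9+12+13+9+13+14 = 70
Depot→stop 1→stop 2→stop 4→stop 5→stop 3→Depot: 9+12+13+4+13+1 = 52
Depot→stop 1→stop 2→stop 5→stop 3→stop 4→Depot: 9+12+17+13+9+10 = 70
Depot→stop 1→stop 2→stop 5→stop 4→stop 3→Depot: 9+12+17+4+9+1 = 52
Depot→stop 1→stop 3→stop 2→stop 4→stop 5→Depot: 9+8+4+13+4+14 = 52
Depot→stop 1→stop 3→stop 2→stop 5→stop 4→Depot: 9+8+4+17+4+10 = 52
Depot→stop 1→stop 3→stop 4→stop 2→stop 5→Depot: 9+8+9+13+17+14 = 70
Depot→stop 1→stop 3→stop 4→stop 5→stop 2→Depot: 9+8+9+4+17+3 = 50
Depot→stop 1→stop 3→stop 5→stop 2→stop 4→Depot: 9+8+13+17+13+10 = 70
Depot→stop 1→stop 3→stop 5→stop 4→stop 2→Depot: 9+8+13+4+13+3 = 50
Depot→stop 1→stop 4→stop 2→stop 3→stop 5→Depot: 9+3+13+4+13+14 = 56
Depot→stop 1→stop 4→stop 2→stop 5→stop 3→Depot: 9+3+13+17+13+1 = 56
… (46 more)
Depot→stop 1→stop 5→stop 4→stop 3→stop 2→Depot: 9+5+4+9+4+3 = 34  ← best
The minimum is 34.
One optimal route: Depot → stop 1 → stop 5 → stop 4 → stop 3 → stop 2 → Depot (or its reverse).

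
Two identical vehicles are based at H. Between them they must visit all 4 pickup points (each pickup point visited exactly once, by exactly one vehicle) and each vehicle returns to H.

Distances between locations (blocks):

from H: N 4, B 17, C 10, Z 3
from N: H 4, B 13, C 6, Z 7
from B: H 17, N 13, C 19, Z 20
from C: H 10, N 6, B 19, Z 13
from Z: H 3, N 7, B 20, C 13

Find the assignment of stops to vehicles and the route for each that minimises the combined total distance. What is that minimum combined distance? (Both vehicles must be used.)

52 blocks — the smallest possible combined total.

Try each way of splitting the stops between the two vehicles (each non-empty) and, for each split, find the best tour for each vehicle:
  {N} + {B, C, Z}: 8 + 52 = 60
  {B} + {N, C, Z}: 34 + 26 = 60
  {N, B} + {C, Z}: 34 + 26 = 60
  {C} + {N, B, Z}: 20 + 40 = 60
  {N, C} + {B, Z}: 20 + 40 = 60
  {B, C} + {N, Z}: 46 + 14 = 60
  … (7 splits in total)
  {N, B, C} + {Z}: 46 + 6 = 52  ← best
Best: vehicle 1 H → N → B → C → H = 46; vehicle 2 H → Z → H = 6; combined 52.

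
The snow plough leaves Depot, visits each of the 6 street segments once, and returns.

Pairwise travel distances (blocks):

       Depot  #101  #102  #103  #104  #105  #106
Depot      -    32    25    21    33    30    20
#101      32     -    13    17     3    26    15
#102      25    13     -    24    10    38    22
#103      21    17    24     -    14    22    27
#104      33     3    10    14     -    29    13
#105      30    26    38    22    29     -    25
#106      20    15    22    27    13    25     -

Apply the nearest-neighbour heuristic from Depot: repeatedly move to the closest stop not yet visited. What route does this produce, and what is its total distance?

Depot → [#106:20 / #103:21 / #102:25 / #105:30 / #101:32 / #104:33] → #106 (20)
#106 → [#104:13 / #101:15 / #102:22 / #105:25 / #103:27] → #104 (13)
#104 → [#101:3 / #102:10 / #103:14 / #105:29] → #101 (3)
#101 → [#102:13 / #103:17 / #105:26] → #102 (13)
#102 → [#103:24 / #105:38] → #103 (24)
#103 → [#105:22] → #105 (22)
Return #105→Depot: 30.
Total = 20 + 13 + 3 + 13 + 24 + 22 + 30 = 125.

125 blocks along Depot → #106 → #104 → #101 → #102 → #103 → #105 → Depot.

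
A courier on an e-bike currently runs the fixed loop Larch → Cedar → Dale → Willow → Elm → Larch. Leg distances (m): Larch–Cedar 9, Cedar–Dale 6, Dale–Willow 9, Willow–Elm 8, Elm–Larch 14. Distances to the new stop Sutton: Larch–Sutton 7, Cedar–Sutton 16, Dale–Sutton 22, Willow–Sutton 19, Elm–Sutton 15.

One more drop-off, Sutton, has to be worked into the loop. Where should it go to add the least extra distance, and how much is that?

Minimum extra distance: 8 m, inserting Sutton between Elm and Larch.

Insertion cost between consecutive stops i–j is d(i,Sutton) + d(Sutton,j) − d(i,j):
  between Larch and Cedar: 7 + 16 − 9 = 14
  between Cedar and Dale: 16 + 22 − 6 = 32
  between Dale and Willow: 22 + 19 − 9 = 32
  between Willow and Elm: 19 + 15 − 8 = 26
  between Elm and Larch: 15 + 7 − 14 = 8
Cheapest insertion is between Elm and Larch, adding 8.
New total = 46 + 8 = 54.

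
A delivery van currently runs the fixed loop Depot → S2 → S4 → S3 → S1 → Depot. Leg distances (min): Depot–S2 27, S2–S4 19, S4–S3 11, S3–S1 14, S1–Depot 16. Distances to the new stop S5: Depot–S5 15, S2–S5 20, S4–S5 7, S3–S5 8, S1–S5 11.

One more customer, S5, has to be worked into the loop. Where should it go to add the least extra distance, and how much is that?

Insertion cost between consecutive stops i–j is d(i,S5) + d(S5,j) − d(i,j):
  between Depot and S2: 15 + 20 − 27 = 8
  between S2 and S4: 20 + 7 − 19 = 8
  between S4 and S3: 7 + 8 − 11 = 4
  between S3 and S1: 8 + 11 − 14 = 5
  between S1 and Depot: 11 + 15 − 16 = 10
Cheapest insertion is between S4 and S3, adding 4.
New total = 87 + 4 = 91.

Adding 4 min by placing S5 on the S4–S3 leg.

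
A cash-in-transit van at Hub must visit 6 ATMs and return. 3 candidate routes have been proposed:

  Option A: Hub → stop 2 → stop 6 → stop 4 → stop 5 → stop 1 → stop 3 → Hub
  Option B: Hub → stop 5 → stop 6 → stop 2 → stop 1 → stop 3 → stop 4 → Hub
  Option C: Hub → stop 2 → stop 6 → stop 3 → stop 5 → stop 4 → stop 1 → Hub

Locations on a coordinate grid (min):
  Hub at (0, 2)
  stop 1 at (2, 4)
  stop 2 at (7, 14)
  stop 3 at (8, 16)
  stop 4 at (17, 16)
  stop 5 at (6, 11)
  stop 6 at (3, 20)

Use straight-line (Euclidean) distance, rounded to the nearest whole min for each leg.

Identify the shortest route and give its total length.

Shortest is Option C, total 66 min.

Option A: 14 + 7 + 15 + 12 + 8 + 13 + 16 = 85
Option B: 11 + 9 + 7 + 11 + 13 + 9 + 22 = 82
Option C: 14 + 7 + 6 + 5 + 12 + 19 + 3 = 66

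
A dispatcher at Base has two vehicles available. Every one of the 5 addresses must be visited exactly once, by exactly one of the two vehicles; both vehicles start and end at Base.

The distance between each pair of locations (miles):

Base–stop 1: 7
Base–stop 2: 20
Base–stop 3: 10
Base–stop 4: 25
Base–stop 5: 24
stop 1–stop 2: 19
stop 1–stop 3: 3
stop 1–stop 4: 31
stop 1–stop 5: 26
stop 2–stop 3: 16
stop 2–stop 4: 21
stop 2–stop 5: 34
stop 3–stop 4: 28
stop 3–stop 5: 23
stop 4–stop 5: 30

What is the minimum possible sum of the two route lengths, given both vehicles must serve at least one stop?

115 miles — the smallest possible combined total.

Check every non-empty split of the stops between the two vehicles; for each half take its own optimal tour:
  {stop 1} + {stop 2, stop 3, stop 4, stop 5}: 14 + 101 = 115
  {stop 2} + {stop 1, stop 3, stop 4, stop 5}: 40 + 88 = 128
  {stop 1, stop 2} + {stop 3, stop 4, stop 5}: 46 + 88 = 134
  {stop 3} + {stop 1, stop 2, stop 4, stop 5}: 20 + 101 = 121
  {stop 1, stop 3} + {stop 2, stop 4, stop 5}: 20 + 95 = 115
  {stop 2, stop 3} + {stop 1, stop 4, stop 5}: 46 + 88 = 134
  … (15 splits in total)
Best: vehicle 1 Base → stop 1 → Base = 14; vehicle 2 Base → stop 3 → stop 2 → stop 4 → stop 5 → Base = 101; combined 115.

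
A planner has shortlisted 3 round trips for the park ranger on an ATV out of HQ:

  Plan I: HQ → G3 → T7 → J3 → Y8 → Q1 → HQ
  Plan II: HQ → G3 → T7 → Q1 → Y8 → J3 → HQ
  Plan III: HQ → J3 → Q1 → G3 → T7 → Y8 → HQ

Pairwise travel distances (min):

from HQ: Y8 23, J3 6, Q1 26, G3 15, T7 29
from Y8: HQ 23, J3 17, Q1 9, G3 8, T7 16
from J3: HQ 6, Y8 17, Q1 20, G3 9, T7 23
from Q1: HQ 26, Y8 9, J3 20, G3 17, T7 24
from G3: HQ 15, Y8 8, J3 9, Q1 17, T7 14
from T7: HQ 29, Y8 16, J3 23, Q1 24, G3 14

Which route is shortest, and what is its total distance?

Shortest is Plan II, total 85 min.

Plan I: 15 + 14 + 23 + 17 + 9 + 26 = 104
Plan II: 15 + 14 + 24 + 9 + 17 + 6 = 85
Plan III: 6 + 20 + 17 + 14 + 16 + 23 = 96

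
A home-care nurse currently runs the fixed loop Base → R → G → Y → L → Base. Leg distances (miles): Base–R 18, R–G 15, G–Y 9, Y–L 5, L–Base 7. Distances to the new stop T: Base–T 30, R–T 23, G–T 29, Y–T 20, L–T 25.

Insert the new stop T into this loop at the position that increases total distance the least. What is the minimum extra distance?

Adding 35 miles by placing T on the Base–R leg.

Insertion cost between consecutive stops i–j is d(i,T) + d(T,j) − d(i,j):
  between Base and R: 30 + 23 − 18 = 35
  between R and G: 23 + 29 − 15 = 37
  between G and Y: 29 + 20 − 9 = 40
  between Y and L: 20 + 25 − 5 = 40
  between L and Base: 25 + 30 − 7 = 48
Cheapest insertion is between Base and R, adding 35.
New total = 54 + 35 = 89.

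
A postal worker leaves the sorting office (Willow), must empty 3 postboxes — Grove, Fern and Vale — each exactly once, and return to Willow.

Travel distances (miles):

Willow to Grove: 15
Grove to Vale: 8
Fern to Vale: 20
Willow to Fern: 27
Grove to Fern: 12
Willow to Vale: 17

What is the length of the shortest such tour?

Shortest round trip = 64 miles.

With 3 stops there are 3!/2 = 3 distinct round trips (a route and its reverse cost the same).
Willow → Grove → Fern → Vale → Willow: 15+12+20+17 = 64
Willow → Grove → Vale → Fern → Willow: 15+8+20+27 = 70
Willow → Fern → Grove → Vale → Willow: 27+12+8+17 = 64
The minimum is 64.
One optimal route: Willow → Grove → Fern → Vale → Willow (or its reverse).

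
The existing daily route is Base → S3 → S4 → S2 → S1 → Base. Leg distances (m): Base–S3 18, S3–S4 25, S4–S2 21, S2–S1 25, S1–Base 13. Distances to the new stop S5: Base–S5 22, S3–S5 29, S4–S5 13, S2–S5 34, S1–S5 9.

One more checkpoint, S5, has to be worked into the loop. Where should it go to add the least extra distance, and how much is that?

Adding 17 m by placing S5 on the S3–S4 leg.

Insertion cost between consecutive stops i–j is d(i,S5) + d(S5,j) − d(i,j):
  between Base and S3: 22 + 29 − 18 = 33
  between S3 and S4: 29 + 13 − 25 = 17
  between S4 and S2: 13 + 34 − 21 = 26
  between S2 and S1: 34 + 9 − 25 = 18
  between S1 and Base: 9 + 22 − 13 = 18
Cheapest insertion is between S3 and S4, adding 17.
New total = 102 + 17 = 119.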